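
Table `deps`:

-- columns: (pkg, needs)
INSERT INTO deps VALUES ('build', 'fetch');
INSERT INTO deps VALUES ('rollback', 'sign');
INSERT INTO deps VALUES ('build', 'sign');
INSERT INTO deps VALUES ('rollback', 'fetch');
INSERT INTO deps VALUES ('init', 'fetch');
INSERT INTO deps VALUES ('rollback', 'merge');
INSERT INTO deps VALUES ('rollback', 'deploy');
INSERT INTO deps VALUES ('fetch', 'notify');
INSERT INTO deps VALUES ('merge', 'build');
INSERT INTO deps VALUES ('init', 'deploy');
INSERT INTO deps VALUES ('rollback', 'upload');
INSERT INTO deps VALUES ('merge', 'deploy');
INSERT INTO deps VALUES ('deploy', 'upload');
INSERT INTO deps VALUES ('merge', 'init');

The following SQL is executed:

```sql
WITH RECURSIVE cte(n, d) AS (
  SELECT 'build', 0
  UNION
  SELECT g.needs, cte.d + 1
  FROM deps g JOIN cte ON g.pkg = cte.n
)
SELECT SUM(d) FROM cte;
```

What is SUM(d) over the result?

4

Base: (build, d=0).
Iteration 1: edges from {build} -> (fetch, d=1), (sign, d=1).
Iteration 2: edges from {fetch,sign} -> (notify, d=2).
Iteration 3: no outgoing edges from {notify}; recursion stops.
SUM(d) = 0 + 1 + 1 + 2 = 4.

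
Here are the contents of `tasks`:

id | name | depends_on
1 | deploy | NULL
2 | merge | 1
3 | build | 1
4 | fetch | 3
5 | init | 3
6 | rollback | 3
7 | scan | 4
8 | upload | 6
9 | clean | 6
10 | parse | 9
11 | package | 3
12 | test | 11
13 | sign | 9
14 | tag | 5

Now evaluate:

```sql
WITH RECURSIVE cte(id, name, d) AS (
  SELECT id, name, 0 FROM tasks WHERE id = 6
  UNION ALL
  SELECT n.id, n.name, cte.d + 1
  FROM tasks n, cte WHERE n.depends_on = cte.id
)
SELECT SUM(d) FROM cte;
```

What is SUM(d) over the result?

6

Base: id=6 (rollback) at d 0.
Iteration 1: rows with depends_on in {6} -> upload (id 8, d 1), clean (id 9, d 1).
Iteration 2: rows with depends_on in {8,9} -> parse (id 10, d 2), sign (id 13, d 2).
Iteration 3: no rows with depends_on in {10,13}; recursion stops.
SUM(d) = 0 + 1 + 1 + 2 + 2 = 6.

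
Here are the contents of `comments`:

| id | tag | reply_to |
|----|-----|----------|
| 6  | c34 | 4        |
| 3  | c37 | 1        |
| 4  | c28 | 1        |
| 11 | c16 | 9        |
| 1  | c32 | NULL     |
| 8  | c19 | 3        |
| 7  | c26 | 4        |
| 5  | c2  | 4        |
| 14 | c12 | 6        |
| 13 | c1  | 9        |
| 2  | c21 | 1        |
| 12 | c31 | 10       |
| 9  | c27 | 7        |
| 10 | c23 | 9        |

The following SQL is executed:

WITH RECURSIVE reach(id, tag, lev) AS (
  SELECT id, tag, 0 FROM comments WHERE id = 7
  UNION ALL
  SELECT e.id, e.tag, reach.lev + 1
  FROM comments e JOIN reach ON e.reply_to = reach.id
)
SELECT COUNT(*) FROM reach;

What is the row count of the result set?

Base: id=7 (c26) at lev 0.
Iteration 1: rows with reply_to in {7} -> c27 (id 9, lev 1).
Iteration 2: rows with reply_to in {9} -> c23 (id 10, lev 2), c16 (id 11, lev 2), c1 (id 13, lev 2).
Iteration 3: rows with reply_to in {10,11,13} -> c31 (id 12, lev 3).
Iteration 4: no rows with reply_to in {12}; recursion stops.
Total rows emitted: 6.

6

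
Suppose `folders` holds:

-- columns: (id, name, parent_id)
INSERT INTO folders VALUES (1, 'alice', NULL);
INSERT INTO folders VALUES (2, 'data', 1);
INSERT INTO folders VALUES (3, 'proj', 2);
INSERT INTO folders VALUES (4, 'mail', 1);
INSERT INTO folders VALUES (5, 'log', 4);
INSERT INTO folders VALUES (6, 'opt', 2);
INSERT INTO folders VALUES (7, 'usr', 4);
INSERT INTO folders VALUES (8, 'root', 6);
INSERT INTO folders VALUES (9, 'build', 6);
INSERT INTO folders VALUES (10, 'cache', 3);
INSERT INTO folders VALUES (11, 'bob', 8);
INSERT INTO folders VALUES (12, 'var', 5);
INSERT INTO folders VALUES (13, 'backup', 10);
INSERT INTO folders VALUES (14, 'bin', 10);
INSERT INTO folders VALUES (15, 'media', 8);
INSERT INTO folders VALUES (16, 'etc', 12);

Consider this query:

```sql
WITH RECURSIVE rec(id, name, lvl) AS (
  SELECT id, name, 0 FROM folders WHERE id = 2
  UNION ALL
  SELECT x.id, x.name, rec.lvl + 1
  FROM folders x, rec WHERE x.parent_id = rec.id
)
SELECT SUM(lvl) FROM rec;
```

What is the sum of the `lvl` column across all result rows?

20

Base: id=2 (data) at lvl 0.
Iteration 1: rows with parent_id in {2} -> proj (id 3, lvl 1), opt (id 6, lvl 1).
Iteration 2: rows with parent_id in {3,6} -> root (id 8, lvl 2), build (id 9, lvl 2), cache (id 10, lvl 2).
Iteration 3: rows with parent_id in {8,9,10} -> bob (id 11, lvl 3), backup (id 13, lvl 3), bin (id 14, lvl 3), media (id 15, lvl 3).
Iteration 4: no rows with parent_id in {11,13,14,15}; recursion stops.
SUM(lvl) = 0 + 1 + 1 + 2 + 2 + 2 + 3 + 3 + 3 + 3 = 20.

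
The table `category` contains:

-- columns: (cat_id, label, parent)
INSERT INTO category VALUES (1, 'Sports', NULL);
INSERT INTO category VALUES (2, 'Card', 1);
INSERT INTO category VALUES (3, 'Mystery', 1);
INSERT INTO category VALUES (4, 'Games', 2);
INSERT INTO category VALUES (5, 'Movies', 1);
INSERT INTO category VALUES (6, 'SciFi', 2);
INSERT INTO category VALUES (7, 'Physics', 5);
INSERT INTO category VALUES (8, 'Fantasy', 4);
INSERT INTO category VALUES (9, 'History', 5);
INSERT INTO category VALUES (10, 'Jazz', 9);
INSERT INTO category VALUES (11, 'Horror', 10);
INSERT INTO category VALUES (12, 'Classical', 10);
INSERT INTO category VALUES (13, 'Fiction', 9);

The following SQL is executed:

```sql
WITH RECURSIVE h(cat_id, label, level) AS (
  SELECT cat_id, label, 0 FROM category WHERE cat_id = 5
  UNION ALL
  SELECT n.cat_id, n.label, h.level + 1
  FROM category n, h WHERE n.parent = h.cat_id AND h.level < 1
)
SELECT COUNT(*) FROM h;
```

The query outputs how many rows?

Base: cat_id=5 (Movies) at level 0.
Iteration 1: rows with parent in {5} -> Physics (id 7, level 1), History (id 9, level 1).
Iteration 2: level < 1 fails for all current rows; recursion stops.
Total rows emitted: 3.

3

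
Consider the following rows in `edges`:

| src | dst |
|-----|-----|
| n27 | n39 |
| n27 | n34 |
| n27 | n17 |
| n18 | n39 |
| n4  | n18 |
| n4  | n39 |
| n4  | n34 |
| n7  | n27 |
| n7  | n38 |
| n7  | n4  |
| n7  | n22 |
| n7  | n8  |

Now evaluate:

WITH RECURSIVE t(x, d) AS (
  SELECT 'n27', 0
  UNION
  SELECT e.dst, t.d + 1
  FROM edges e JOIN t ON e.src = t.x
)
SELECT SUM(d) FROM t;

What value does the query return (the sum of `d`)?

3

Base: (n27, d=0).
Iteration 1: edges from {n27} -> (n17, d=1), (n34, d=1), (n39, d=1).
Iteration 2: no outgoing edges from {n17,n34,n39}; recursion stops.
SUM(d) = 0 + 1 + 1 + 1 = 3.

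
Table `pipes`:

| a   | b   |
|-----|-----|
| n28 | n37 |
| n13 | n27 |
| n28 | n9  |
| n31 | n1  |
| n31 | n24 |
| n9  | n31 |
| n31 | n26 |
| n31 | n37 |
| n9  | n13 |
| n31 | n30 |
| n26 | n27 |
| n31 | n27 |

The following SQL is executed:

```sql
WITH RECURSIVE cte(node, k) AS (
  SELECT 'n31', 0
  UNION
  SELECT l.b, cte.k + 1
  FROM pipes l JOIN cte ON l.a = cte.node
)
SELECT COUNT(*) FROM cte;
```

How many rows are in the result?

8

Base: (n31, k=0).
Iteration 1: edges from {n31} -> (n1, k=1), (n24, k=1), (n26, k=1), (n27, k=1), (n30, k=1), (n37, k=1).
Iteration 2: edges from {n1,n24,n26,n27,n30,n37} -> (n27, k=2).
Iteration 3: no outgoing edges from {n27}; recursion stops.
Total rows emitted: 8.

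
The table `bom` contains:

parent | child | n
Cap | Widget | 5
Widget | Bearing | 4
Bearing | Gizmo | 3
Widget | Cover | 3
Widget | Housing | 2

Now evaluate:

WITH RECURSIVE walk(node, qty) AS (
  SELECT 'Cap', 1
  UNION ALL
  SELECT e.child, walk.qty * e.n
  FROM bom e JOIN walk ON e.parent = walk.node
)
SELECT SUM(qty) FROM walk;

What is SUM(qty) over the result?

111

Base: (Cap, qty=1).
Iteration 1: components of {Cap} -> Widget = 1*5 = 5.
Iteration 2: components of {Widget} -> Bearing = 5*4 = 20, Cover = 5*3 = 15, Housing = 5*2 = 10.
Iteration 3: components of {Bearing,Cover,Housing} -> Gizmo = 20*3 = 60.
Iteration 4: no further components; recursion stops.
SUM(qty) = 1 + 5 + 20 + 15 + 10 + 60 = 111.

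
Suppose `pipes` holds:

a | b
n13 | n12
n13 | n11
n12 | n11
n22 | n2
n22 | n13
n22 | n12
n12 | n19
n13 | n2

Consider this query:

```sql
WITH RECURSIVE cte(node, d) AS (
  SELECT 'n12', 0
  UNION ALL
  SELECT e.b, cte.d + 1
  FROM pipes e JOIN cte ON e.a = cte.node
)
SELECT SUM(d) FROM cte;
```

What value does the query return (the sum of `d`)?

2

Base: (n12, d=0).
Iteration 1: edges from {n12} -> (n11, d=1), (n19, d=1).
Iteration 2: no outgoing edges from {n11,n19}; recursion stops.
SUM(d) = 0 + 1 + 1 = 2.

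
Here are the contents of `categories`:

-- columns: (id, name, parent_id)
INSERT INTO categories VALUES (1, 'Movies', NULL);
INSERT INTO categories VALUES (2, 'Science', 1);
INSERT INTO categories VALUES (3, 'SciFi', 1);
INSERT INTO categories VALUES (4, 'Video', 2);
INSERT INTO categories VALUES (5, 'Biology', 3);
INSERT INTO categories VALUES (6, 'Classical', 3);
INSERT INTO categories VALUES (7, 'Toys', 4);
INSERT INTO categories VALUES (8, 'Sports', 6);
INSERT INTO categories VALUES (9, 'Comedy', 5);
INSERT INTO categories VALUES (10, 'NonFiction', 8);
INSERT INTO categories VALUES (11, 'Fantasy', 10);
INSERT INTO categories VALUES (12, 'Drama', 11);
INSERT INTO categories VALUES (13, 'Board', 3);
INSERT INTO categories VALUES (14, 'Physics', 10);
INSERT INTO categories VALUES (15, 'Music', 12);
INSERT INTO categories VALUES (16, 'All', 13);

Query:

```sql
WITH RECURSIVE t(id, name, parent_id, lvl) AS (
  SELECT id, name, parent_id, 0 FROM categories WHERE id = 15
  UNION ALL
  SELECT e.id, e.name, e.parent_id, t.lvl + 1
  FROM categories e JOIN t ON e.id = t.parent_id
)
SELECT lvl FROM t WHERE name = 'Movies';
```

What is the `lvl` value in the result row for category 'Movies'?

7

Base: id=15 (Music), parent_id=12, lvl 0.
Iteration 1: join on id=12 -> Drama (id 12, parent_id=11, lvl 1).
Iteration 2: join on id=11 -> Fantasy (id 11, parent_id=10, lvl 2).
Iteration 3: join on id=10 -> NonFiction (id 10, parent_id=8, lvl 3).
Iteration 4: join on id=8 -> Sports (id 8, parent_id=6, lvl 4).
Iteration 5: join on id=6 -> Classical (id 6, parent_id=3, lvl 5).
Iteration 6: join on id=3 -> SciFi (id 3, parent_id=1, lvl 6).
Iteration 7: join on id=1 -> Movies (id 1, parent_id=NULL, lvl 7).
Iteration 8: parent_id is NULL; no match; recursion stops.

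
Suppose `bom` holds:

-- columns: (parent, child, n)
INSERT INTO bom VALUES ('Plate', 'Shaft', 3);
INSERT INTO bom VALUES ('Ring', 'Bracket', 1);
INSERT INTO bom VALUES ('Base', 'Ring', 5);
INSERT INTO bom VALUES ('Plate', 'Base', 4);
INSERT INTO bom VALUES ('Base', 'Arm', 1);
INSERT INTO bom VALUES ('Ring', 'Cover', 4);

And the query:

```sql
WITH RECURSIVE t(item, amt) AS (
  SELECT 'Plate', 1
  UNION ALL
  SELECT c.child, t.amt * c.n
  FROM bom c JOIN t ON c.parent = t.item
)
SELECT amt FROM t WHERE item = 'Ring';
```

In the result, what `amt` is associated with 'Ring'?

20

Base: (Plate, amt=1).
Iteration 1: components of {Plate} -> Base = 1*4 = 4, Shaft = 1*3 = 3.
Iteration 2: components of {Base,Shaft} -> Arm = 4*1 = 4, Ring = 4*5 = 20.
Iteration 3: components of {Arm,Ring} -> Bracket = 20*1 = 20, Cover = 20*4 = 80.
Iteration 4: no further components; recursion stops.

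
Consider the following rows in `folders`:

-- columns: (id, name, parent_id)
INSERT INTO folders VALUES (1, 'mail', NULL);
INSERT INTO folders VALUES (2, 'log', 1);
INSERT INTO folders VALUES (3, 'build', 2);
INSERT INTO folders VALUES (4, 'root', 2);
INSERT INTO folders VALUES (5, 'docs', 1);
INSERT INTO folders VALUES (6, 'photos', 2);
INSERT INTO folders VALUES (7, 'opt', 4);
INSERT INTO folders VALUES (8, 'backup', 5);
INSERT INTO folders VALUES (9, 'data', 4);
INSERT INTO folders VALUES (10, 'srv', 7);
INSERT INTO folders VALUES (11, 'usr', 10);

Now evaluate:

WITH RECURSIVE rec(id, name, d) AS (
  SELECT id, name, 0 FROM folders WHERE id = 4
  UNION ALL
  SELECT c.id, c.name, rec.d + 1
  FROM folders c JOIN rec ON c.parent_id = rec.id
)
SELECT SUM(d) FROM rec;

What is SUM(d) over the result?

7

Base: id=4 (root) at d 0.
Iteration 1: rows with parent_id in {4} -> opt (id 7, d 1), data (id 9, d 1).
Iteration 2: rows with parent_id in {7,9} -> srv (id 10, d 2).
Iteration 3: rows with parent_id in {10} -> usr (id 11, d 3).
Iteration 4: no rows with parent_id in {11}; recursion stops.
SUM(d) = 0 + 1 + 1 + 2 + 3 = 7.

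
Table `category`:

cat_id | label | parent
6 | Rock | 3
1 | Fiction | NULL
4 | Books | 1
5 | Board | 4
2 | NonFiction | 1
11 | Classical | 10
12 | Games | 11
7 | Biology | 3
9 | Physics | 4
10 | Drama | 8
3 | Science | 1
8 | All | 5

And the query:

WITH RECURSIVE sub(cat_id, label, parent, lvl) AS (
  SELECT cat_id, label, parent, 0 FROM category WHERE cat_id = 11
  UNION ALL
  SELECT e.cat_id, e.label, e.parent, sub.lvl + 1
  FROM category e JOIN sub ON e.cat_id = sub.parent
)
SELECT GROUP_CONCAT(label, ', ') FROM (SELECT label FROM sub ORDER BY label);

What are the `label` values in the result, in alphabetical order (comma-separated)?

Base: cat_id=11 (Classical), parent=10, lvl 0.
Iteration 1: join on cat_id=10 -> Drama (id 10, parent=8, lvl 1).
Iteration 2: join on cat_id=8 -> All (id 8, parent=5, lvl 2).
Iteration 3: join on cat_id=5 -> Board (id 5, parent=4, lvl 3).
Iteration 4: join on cat_id=4 -> Books (id 4, parent=1, lvl 4).
Iteration 5: join on cat_id=1 -> Fiction (id 1, parent=NULL, lvl 5).
Iteration 6: parent is NULL; no match; recursion stops.

All, Board, Books, Classical, Drama, Fiction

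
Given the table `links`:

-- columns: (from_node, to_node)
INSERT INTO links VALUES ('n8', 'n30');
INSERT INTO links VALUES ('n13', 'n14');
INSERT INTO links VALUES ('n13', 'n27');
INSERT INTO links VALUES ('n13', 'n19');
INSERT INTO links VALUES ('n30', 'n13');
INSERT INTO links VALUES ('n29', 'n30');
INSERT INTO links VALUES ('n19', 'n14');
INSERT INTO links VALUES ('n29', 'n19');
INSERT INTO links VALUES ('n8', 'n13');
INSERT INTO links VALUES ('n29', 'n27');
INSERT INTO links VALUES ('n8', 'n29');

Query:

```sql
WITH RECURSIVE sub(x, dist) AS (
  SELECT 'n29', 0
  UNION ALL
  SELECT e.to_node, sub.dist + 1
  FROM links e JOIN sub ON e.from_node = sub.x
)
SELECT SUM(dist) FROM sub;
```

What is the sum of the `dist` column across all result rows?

Base: (n29, dist=0).
Iteration 1: edges from {n29} -> (n19, dist=1), (n27, dist=1), (n30, dist=1).
Iteration 2: edges from {n19,n27,n30} -> (n13, dist=2), (n14, dist=2).
Iteration 3: edges from {n13,n14} -> (n14, dist=3), (n19, dist=3), (n27, dist=3).
Iteration 4: edges from {n14,n19,n27} -> (n14, dist=4).
Iteration 5: no outgoing edges from {n14}; recursion stops.
SUM(dist) = 0 + 1 + 1 + 1 + 2 + 2 + 3 + 3 + 3 + 4 = 20.

20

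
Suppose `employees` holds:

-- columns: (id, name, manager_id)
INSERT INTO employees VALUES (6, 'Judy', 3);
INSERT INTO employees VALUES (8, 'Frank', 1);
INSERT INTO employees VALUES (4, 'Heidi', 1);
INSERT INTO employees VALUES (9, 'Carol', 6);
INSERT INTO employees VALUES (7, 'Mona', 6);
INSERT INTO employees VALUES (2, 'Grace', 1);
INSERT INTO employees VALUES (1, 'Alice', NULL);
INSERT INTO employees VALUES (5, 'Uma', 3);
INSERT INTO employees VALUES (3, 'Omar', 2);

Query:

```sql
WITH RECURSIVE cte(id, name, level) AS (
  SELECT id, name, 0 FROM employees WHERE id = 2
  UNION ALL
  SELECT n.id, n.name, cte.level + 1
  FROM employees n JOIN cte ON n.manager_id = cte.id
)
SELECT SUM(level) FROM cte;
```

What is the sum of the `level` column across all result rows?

11

Base: id=2 (Grace) at level 0.
Iteration 1: rows with manager_id in {2} -> Omar (id 3, level 1).
Iteration 2: rows with manager_id in {3} -> Uma (id 5, level 2), Judy (id 6, level 2).
Iteration 3: rows with manager_id in {5,6} -> Mona (id 7, level 3), Carol (id 9, level 3).
Iteration 4: no rows with manager_id in {7,9}; recursion stops.
SUM(level) = 0 + 1 + 2 + 2 + 3 + 3 = 11.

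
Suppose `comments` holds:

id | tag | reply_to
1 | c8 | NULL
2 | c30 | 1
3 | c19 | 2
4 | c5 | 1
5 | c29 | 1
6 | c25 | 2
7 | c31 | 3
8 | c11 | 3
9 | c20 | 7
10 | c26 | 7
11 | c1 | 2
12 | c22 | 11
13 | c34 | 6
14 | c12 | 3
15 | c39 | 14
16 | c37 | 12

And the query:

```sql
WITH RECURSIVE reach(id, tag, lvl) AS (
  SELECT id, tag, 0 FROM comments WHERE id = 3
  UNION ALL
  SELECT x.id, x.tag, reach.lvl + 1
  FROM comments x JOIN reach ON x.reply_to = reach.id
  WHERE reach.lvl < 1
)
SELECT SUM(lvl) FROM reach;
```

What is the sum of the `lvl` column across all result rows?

Base: id=3 (c19) at lvl 0.
Iteration 1: rows with reply_to in {3} -> c31 (id 7, lvl 1), c11 (id 8, lvl 1), c12 (id 14, lvl 1).
Iteration 2: lvl < 1 fails for all current rows; recursion stops.
SUM(lvl) = 0 + 1 + 1 + 1 = 3.

3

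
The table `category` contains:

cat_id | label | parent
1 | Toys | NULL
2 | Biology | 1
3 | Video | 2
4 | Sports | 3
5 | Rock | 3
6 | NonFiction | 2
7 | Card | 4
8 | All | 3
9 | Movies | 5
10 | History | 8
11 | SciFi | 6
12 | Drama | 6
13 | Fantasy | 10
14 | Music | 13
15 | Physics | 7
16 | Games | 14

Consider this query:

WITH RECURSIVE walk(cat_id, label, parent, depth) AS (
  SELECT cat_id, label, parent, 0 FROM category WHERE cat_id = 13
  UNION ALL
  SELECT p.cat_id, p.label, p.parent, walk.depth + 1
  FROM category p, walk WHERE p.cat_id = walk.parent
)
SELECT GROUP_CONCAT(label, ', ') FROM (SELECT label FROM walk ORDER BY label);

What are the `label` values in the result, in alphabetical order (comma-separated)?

All, Biology, Fantasy, History, Toys, Video

Base: cat_id=13 (Fantasy), parent=10, depth 0.
Iteration 1: join on cat_id=10 -> History (id 10, parent=8, depth 1).
Iteration 2: join on cat_id=8 -> All (id 8, parent=3, depth 2).
Iteration 3: join on cat_id=3 -> Video (id 3, parent=2, depth 3).
Iteration 4: join on cat_id=2 -> Biology (id 2, parent=1, depth 4).
Iteration 5: join on cat_id=1 -> Toys (id 1, parent=NULL, depth 5).
Iteration 6: parent is NULL; no match; recursion stops.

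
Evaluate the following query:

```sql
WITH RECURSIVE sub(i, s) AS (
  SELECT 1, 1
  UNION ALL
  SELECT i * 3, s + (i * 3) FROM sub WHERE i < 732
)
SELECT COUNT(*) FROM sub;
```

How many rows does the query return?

Base: i=1, s=1.
Iteration 1: 1 < 732 holds -> i = 1 * 3 = 3, s = 1 + 3 = 4.
Iteration 2: 3 < 732 holds -> i = 3 * 3 = 9, s = 4 + 9 = 13.
Iteration 3: 9 < 732 holds -> i = 9 * 3 = 27, s = 13 + 27 = 40.
Iteration 4: 27 < 732 holds -> i = 27 * 3 = 81, s = 40 + 81 = 121.
Iteration 5: 81 < 732 holds -> i = 81 * 3 = 243, s = 121 + 243 = 364.
Iteration 6: 243 < 732 holds -> i = 243 * 3 = 729, s = 364 + 729 = 1093.
Iteration 7: 729 < 732 holds -> i = 729 * 3 = 2187, s = 1093 + 2187 = 3280.
Iteration 8: 2187 < 732 fails; recursion stops.
Total rows emitted: 8.

8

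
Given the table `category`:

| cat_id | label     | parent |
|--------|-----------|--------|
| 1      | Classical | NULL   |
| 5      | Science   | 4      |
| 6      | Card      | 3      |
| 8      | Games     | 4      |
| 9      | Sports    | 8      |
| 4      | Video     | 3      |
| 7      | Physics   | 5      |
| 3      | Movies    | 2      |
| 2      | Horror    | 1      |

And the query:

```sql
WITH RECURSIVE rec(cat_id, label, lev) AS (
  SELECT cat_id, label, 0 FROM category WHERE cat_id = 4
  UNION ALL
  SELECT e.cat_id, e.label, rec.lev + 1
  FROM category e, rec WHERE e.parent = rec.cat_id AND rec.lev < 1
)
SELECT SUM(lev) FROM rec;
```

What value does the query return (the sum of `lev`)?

2

Base: cat_id=4 (Video) at lev 0.
Iteration 1: rows with parent in {4} -> Science (id 5, lev 1), Games (id 8, lev 1).
Iteration 2: lev < 1 fails for all current rows; recursion stops.
SUM(lev) = 0 + 1 + 1 = 2.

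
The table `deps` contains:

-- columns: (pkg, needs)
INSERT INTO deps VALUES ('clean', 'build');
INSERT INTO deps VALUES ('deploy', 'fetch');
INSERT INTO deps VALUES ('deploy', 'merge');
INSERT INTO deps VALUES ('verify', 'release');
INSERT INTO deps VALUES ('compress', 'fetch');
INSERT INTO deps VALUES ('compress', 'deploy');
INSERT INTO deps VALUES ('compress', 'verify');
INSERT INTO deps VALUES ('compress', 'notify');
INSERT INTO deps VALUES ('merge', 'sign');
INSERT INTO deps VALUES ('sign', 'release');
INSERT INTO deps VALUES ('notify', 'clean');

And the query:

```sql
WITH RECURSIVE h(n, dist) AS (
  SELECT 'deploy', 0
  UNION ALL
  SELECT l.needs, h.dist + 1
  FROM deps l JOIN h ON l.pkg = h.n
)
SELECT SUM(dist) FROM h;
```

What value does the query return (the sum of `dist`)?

Base: (deploy, dist=0).
Iteration 1: edges from {deploy} -> (fetch, dist=1), (merge, dist=1).
Iteration 2: edges from {fetch,merge} -> (sign, dist=2).
Iteration 3: edges from {sign} -> (release, dist=3).
Iteration 4: no outgoing edges from {release}; recursion stops.
SUM(dist) = 0 + 1 + 1 + 2 + 3 = 7.

7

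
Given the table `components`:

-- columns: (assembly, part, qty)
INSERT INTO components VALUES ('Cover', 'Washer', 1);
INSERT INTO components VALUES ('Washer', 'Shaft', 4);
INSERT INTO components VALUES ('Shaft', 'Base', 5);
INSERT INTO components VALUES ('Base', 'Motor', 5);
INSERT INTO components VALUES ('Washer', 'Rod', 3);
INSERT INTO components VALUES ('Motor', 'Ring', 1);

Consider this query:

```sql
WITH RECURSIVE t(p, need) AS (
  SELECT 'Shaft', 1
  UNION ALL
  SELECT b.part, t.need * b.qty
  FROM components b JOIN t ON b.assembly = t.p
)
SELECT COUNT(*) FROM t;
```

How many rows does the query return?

Base: (Shaft, need=1).
Iteration 1: components of {Shaft} -> Base = 1*5 = 5.
Iteration 2: components of {Base} -> Motor = 5*5 = 25.
Iteration 3: components of {Motor} -> Ring = 25*1 = 25.
Iteration 4: no further components; recursion stops.
Total rows emitted: 4.

4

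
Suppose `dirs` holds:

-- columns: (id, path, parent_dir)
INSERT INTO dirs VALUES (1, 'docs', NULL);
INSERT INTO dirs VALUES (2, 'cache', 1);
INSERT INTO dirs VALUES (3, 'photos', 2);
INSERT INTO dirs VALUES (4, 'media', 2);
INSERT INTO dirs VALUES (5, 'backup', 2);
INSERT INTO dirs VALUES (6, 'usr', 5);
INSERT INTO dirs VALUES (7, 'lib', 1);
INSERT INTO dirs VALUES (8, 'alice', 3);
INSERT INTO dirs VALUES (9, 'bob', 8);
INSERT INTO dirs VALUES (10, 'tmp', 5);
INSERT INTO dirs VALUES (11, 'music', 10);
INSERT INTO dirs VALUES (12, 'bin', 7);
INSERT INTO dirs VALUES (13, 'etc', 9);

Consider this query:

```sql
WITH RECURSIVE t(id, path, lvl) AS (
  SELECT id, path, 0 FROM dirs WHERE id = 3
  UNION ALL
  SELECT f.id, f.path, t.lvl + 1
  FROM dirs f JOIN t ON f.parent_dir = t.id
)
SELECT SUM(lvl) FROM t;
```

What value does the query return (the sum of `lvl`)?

Base: id=3 (photos) at lvl 0.
Iteration 1: rows with parent_dir in {3} -> alice (id 8, lvl 1).
Iteration 2: rows with parent_dir in {8} -> bob (id 9, lvl 2).
Iteration 3: rows with parent_dir in {9} -> etc (id 13, lvl 3).
Iteration 4: no rows with parent_dir in {13}; recursion stops.
SUM(lvl) = 0 + 1 + 2 + 3 = 6.

6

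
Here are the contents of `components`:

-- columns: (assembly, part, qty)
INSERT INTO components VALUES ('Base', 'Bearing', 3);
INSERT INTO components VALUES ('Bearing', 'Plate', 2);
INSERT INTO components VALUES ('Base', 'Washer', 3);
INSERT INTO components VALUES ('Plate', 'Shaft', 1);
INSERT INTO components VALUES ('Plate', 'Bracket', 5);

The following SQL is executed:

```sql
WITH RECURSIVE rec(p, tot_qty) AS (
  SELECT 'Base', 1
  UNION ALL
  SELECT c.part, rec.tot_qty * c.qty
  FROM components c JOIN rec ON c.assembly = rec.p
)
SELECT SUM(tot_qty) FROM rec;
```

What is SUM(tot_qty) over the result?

Base: (Base, tot_qty=1).
Iteration 1: components of {Base} -> Bearing = 1*3 = 3, Washer = 1*3 = 3.
Iteration 2: components of {Bearing,Washer} -> Plate = 3*2 = 6.
Iteration 3: components of {Plate} -> Bracket = 6*5 = 30, Shaft = 6*1 = 6.
Iteration 4: no further components; recursion stops.
SUM(tot_qty) = 1 + 3 + 3 + 6 + 6 + 30 = 49.

49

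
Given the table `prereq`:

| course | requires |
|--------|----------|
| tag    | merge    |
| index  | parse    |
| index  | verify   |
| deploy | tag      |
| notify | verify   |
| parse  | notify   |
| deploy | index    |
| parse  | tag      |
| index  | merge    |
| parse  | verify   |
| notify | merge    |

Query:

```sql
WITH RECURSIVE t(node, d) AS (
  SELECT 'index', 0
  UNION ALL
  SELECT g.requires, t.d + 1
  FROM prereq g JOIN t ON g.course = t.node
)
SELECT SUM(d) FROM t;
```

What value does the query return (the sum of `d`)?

Base: (index, d=0).
Iteration 1: edges from {index} -> (merge, d=1), (parse, d=1), (verify, d=1).
Iteration 2: edges from {merge,parse,verify} -> (notify, d=2), (tag, d=2), (verify, d=2).
Iteration 3: edges from {notify,tag,verify} -> (merge, d=3) x2, (verify, d=3). [UNION ALL keeps all 3 new rows, including repeats]
Iteration 4: no outgoing edges from {merge,verify}; recursion stops.
SUM(d) = 0 + 1 + 1 + 1 + 2 + 2 + 2 + 3 + 3 + 3 = 18.

18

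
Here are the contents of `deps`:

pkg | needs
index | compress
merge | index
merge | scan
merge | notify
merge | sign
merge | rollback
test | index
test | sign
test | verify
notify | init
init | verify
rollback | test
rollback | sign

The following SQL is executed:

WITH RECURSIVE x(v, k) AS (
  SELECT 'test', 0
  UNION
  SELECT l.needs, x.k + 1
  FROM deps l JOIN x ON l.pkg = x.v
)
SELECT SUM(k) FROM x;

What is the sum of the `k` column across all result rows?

Base: (test, k=0).
Iteration 1: edges from {test} -> (index, k=1), (sign, k=1), (verify, k=1).
Iteration 2: edges from {index,sign,verify} -> (compress, k=2).
Iteration 3: no outgoing edges from {compress}; recursion stops.
SUM(k) = 0 + 1 + 1 + 1 + 2 = 5.

5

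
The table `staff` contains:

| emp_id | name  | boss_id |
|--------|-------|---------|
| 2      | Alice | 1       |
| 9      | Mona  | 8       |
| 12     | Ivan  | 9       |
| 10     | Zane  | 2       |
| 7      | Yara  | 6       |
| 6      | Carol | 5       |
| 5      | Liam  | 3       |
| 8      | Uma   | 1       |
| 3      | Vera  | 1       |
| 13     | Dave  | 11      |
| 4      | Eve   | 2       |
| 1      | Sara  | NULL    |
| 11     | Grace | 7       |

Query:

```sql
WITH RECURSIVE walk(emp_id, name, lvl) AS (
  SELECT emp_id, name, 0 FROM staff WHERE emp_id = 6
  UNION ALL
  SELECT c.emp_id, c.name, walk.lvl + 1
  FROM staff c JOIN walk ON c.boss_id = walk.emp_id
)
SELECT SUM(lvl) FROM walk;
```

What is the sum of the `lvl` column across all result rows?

6

Base: emp_id=6 (Carol) at lvl 0.
Iteration 1: rows with boss_id in {6} -> Yara (id 7, lvl 1).
Iteration 2: rows with boss_id in {7} -> Grace (id 11, lvl 2).
Iteration 3: rows with boss_id in {11} -> Dave (id 13, lvl 3).
Iteration 4: no rows with boss_id in {13}; recursion stops.
SUM(lvl) = 0 + 1 + 2 + 3 = 6.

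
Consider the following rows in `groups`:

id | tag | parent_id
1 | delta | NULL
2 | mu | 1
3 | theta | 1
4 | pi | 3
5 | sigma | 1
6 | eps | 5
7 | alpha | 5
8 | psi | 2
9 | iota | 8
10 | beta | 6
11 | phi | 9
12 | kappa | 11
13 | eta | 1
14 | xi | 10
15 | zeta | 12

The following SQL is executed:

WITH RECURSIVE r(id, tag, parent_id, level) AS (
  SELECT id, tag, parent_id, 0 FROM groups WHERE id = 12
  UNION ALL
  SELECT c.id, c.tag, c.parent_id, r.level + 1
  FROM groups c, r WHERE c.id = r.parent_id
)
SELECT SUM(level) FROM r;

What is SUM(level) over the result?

15

Base: id=12 (kappa), parent_id=11, level 0.
Iteration 1: join on id=11 -> phi (id 11, parent_id=9, level 1).
Iteration 2: join on id=9 -> iota (id 9, parent_id=8, level 2).
Iteration 3: join on id=8 -> psi (id 8, parent_id=2, level 3).
Iteration 4: join on id=2 -> mu (id 2, parent_id=1, level 4).
Iteration 5: join on id=1 -> delta (id 1, parent_id=NULL, level 5).
Iteration 6: parent_id is NULL; no match; recursion stops.
SUM(level) = 0 + 1 + 2 + 3 + 4 + 5 = 15.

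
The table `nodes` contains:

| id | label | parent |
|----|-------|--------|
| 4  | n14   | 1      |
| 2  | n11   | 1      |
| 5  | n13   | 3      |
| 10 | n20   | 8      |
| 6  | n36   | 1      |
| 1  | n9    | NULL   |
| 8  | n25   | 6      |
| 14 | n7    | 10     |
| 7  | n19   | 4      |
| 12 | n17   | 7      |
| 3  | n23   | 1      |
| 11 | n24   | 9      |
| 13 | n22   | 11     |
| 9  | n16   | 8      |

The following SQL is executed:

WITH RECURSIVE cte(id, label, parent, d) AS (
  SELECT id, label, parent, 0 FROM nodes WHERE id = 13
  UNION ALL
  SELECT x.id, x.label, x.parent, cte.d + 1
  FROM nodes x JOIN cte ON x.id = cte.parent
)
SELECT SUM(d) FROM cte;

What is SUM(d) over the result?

15

Base: id=13 (n22), parent=11, d 0.
Iteration 1: join on id=11 -> n24 (id 11, parent=9, d 1).
Iteration 2: join on id=9 -> n16 (id 9, parent=8, d 2).
Iteration 3: join on id=8 -> n25 (id 8, parent=6, d 3).
Iteration 4: join on id=6 -> n36 (id 6, parent=1, d 4).
Iteration 5: join on id=1 -> n9 (id 1, parent=NULL, d 5).
Iteration 6: parent is NULL; no match; recursion stops.
SUM(d) = 0 + 1 + 2 + 3 + 4 + 5 = 15.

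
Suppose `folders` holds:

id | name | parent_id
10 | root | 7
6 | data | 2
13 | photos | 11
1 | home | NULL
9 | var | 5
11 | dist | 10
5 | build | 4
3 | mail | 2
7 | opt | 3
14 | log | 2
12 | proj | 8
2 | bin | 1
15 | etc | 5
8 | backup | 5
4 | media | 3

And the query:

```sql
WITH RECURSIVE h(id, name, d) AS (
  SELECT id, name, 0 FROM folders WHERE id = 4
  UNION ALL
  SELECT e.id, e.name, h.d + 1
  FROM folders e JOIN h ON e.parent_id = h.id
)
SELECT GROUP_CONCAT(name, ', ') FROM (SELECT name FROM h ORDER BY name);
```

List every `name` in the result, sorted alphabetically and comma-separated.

backup, build, etc, media, proj, var

Base: id=4 (media) at d 0.
Iteration 1: rows with parent_id in {4} -> build (id 5, d 1).
Iteration 2: rows with parent_id in {5} -> backup (id 8, d 2), var (id 9, d 2), etc (id 15, d 2).
Iteration 3: rows with parent_id in {8,9,15} -> proj (id 12, d 3).
Iteration 4: no rows with parent_id in {12}; recursion stops.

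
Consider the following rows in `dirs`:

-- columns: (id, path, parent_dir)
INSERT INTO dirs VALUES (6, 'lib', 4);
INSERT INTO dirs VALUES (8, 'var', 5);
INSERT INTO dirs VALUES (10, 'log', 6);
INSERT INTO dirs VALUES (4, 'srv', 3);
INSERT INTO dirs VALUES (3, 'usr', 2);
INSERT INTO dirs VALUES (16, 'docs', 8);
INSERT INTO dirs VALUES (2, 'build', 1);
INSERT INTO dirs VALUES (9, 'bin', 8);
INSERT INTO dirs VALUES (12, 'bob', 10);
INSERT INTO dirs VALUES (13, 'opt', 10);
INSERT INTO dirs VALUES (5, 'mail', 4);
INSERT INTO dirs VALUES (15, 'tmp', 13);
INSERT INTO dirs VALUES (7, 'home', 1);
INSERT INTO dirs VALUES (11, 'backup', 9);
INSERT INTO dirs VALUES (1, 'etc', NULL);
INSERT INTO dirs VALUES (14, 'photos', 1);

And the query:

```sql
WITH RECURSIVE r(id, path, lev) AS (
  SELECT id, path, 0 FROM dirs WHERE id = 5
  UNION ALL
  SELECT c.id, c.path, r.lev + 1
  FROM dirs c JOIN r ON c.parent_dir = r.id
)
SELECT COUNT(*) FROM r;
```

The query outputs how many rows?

5

Base: id=5 (mail) at lev 0.
Iteration 1: rows with parent_dir in {5} -> var (id 8, lev 1).
Iteration 2: rows with parent_dir in {8} -> bin (id 9, lev 2), docs (id 16, lev 2).
Iteration 3: rows with parent_dir in {9,16} -> backup (id 11, lev 3).
Iteration 4: no rows with parent_dir in {11}; recursion stops.
Total rows emitted: 5.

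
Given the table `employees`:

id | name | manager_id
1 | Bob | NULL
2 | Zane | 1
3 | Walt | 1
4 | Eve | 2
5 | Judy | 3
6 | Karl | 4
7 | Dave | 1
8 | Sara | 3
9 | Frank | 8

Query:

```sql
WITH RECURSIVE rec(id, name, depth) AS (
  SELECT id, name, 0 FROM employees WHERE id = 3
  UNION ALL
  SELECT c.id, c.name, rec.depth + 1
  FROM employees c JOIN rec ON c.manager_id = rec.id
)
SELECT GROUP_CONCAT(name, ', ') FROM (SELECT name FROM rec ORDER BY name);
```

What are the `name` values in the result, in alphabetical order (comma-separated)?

Base: id=3 (Walt) at depth 0.
Iteration 1: rows with manager_id in {3} -> Judy (id 5, depth 1), Sara (id 8, depth 1).
Iteration 2: rows with manager_id in {5,8} -> Frank (id 9, depth 2).
Iteration 3: no rows with manager_id in {9}; recursion stops.

Frank, Judy, Sara, Walt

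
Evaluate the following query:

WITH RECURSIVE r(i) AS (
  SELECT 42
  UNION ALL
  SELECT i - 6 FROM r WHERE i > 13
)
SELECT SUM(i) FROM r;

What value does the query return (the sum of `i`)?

Base: i=42.
Iteration 1: 42 > 13 holds -> i = 42 - 6 = 36.
Iteration 2: 36 > 13 holds -> i = 36 - 6 = 30.
Iteration 3: 30 > 13 holds -> i = 30 - 6 = 24.
Iteration 4: 24 > 13 holds -> i = 24 - 6 = 18.
Iteration 5: 18 > 13 holds -> i = 18 - 6 = 12.
Iteration 6: 12 > 13 fails; recursion stops.
SUM(i) = 42 + 36 + 30 + 24 + 18 + 12 = 162.

162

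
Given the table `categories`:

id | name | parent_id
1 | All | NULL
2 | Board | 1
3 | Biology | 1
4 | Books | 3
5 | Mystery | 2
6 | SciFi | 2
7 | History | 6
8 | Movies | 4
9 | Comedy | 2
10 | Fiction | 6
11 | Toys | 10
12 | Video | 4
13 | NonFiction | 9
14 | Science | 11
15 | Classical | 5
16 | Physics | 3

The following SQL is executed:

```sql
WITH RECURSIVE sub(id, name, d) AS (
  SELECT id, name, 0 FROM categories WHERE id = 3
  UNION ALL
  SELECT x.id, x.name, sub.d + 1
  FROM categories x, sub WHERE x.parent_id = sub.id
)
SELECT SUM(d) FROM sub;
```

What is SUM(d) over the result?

Base: id=3 (Biology) at d 0.
Iteration 1: rows with parent_id in {3} -> Books (id 4, d 1), Physics (id 16, d 1).
Iteration 2: rows with parent_id in {4,16} -> Movies (id 8, d 2), Video (id 12, d 2).
Iteration 3: no rows with parent_id in {8,12}; recursion stops.
SUM(d) = 0 + 1 + 1 + 2 + 2 = 6.

6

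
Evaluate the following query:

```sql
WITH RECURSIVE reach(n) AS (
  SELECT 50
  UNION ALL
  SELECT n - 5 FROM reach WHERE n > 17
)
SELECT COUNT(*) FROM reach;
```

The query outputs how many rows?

8

Base: n=50.
Iteration 1: 50 > 17 holds -> n = 50 - 5 = 45.
Iteration 2: 45 > 17 holds -> n = 45 - 5 = 40.
Iteration 3: 40 > 17 holds -> n = 40 - 5 = 35.
Iteration 4: 35 > 17 holds -> n = 35 - 5 = 30.
Iteration 5: 30 > 17 holds -> n = 30 - 5 = 25.
Iteration 6: 25 > 17 holds -> n = 25 - 5 = 20.
Iteration 7: 20 > 17 holds -> n = 20 - 5 = 15.
Iteration 8: 15 > 17 fails; recursion stops.
Total rows emitted: 8.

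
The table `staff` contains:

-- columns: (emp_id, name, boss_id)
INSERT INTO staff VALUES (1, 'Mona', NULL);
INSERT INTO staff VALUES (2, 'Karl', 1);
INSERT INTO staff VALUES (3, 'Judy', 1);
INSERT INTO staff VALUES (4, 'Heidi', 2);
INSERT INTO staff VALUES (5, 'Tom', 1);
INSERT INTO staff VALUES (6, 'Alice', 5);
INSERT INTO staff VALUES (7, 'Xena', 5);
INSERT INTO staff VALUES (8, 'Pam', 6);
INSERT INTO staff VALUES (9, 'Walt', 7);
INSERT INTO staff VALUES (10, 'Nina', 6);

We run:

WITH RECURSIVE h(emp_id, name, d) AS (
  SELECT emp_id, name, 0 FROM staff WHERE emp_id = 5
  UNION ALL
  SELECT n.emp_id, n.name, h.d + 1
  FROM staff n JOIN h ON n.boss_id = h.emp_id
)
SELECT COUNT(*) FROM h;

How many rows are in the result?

Base: emp_id=5 (Tom) at d 0.
Iteration 1: rows with boss_id in {5} -> Alice (id 6, d 1), Xena (id 7, d 1).
Iteration 2: rows with boss_id in {6,7} -> Pam (id 8, d 2), Walt (id 9, d 2), Nina (id 10, d 2).
Iteration 3: no rows with boss_id in {8,9,10}; recursion stops.
Total rows emitted: 6.

6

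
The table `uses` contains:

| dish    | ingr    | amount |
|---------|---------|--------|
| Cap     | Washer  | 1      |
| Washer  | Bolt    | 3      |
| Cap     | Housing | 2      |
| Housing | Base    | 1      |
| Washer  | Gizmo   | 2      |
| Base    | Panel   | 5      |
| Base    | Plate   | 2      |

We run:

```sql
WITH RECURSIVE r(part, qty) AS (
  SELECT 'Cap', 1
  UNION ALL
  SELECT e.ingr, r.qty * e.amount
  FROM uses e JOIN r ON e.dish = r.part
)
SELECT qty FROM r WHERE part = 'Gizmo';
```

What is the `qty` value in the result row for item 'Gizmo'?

Base: (Cap, qty=1).
Iteration 1: components of {Cap} -> Housing = 1*2 = 2, Washer = 1*1 = 1.
Iteration 2: components of {Housing,Washer} -> Base = 2*1 = 2, Bolt = 1*3 = 3, Gizmo = 1*2 = 2.
Iteration 3: components of {Base,Bolt,Gizmo} -> Panel = 2*5 = 10, Plate = 2*2 = 4.
Iteration 4: no further components; recursion stops.

2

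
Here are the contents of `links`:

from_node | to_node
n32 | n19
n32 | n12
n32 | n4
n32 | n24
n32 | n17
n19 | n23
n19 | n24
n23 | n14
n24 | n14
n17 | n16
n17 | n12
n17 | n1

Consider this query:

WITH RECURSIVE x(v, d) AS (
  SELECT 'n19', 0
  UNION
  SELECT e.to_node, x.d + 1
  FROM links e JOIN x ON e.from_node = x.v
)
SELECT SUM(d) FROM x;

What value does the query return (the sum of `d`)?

4

Base: (n19, d=0).
Iteration 1: edges from {n19} -> (n23, d=1), (n24, d=1).
Iteration 2: edges from {n23,n24} -> (n14, d=2). [UNION drops 1 duplicate row(s)]
Iteration 3: no outgoing edges from {n14}; recursion stops.
SUM(d) = 0 + 1 + 1 + 2 = 4.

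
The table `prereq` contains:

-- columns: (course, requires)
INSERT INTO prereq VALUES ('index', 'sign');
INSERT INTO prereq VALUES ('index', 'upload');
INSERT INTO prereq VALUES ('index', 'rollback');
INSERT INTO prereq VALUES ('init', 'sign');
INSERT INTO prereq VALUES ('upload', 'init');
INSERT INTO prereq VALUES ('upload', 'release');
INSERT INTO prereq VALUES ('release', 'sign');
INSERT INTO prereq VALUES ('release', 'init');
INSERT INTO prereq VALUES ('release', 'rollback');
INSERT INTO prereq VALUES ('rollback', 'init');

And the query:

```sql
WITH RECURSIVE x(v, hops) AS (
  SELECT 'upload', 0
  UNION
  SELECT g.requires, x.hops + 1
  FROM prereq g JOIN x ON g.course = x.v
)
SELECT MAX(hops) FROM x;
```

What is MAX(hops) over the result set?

4

Base: (upload, hops=0).
Iteration 1: edges from {upload} -> (init, hops=1), (release, hops=1).
Iteration 2: edges from {init,release} -> (init, hops=2), (rollback, hops=2), (sign, hops=2). [UNION drops 1 duplicate row(s)]
Iteration 3: edges from {init,rollback,sign} -> (init, hops=3), (sign, hops=3).
Iteration 4: edges from {init,sign} -> (sign, hops=4).
Iteration 5: no outgoing edges from {sign}; recursion stops.
hops values: 0, 1, 1, 2, 2, 2, 3, 3, 4; the maximum is 4.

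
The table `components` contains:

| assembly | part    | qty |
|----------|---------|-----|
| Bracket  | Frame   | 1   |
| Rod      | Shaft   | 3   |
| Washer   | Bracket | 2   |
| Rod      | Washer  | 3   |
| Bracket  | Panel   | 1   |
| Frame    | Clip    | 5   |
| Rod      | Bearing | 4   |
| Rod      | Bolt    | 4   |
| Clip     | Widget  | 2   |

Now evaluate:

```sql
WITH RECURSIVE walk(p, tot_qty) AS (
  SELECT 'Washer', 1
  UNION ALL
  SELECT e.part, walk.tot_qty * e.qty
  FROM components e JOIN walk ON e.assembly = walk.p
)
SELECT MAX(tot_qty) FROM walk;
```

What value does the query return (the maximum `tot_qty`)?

Base: (Washer, tot_qty=1).
Iteration 1: components of {Washer} -> Bracket = 1*2 = 2.
Iteration 2: components of {Bracket} -> Frame = 2*1 = 2, Panel = 2*1 = 2.
Iteration 3: components of {Frame,Panel} -> Clip = 2*5 = 10.
Iteration 4: components of {Clip} -> Widget = 10*2 = 20.
Iteration 5: no further components; recursion stops.
tot_qty values: 1, 2, 2, 2, 10, 20; the maximum is 20.

20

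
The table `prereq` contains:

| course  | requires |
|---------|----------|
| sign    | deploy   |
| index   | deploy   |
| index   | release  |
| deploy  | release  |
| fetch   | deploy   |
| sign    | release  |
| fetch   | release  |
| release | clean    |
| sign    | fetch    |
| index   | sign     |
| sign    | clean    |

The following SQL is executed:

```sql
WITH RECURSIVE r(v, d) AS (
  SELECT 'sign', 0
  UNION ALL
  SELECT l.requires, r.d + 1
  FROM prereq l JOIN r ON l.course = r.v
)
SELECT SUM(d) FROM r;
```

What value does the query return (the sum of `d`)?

Base: (sign, d=0).
Iteration 1: edges from {sign} -> (clean, d=1), (deploy, d=1), (fetch, d=1), (release, d=1).
Iteration 2: edges from {clean,deploy,fetch,release} -> (clean, d=2), (deploy, d=2), (release, d=2) x2. [UNION ALL keeps all 4 new rows, including repeats]
Iteration 3: edges from {clean,deploy,release} -> (clean, d=3) x2, (release, d=3). [UNION ALL keeps all 3 new rows, including repeats]
Iteration 4: edges from {clean,release} -> (clean, d=4).
Iteration 5: no outgoing edges from {clean}; recursion stops.
SUM(d) = 0 + 1 + 1 + 1 + 1 + 2 + 2 + 2 + 2 + 3 + 3 + 3 + 4 = 25.

25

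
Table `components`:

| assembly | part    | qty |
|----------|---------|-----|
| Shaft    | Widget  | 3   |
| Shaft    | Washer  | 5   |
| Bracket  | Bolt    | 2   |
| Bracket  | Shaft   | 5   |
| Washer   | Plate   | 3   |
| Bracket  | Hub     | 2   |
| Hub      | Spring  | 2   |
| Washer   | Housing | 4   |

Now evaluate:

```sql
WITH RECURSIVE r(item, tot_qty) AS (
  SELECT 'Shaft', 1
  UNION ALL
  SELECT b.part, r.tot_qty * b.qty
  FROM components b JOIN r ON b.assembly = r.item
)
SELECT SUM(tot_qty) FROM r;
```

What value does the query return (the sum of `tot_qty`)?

44

Base: (Shaft, tot_qty=1).
Iteration 1: components of {Shaft} -> Washer = 1*5 = 5, Widget = 1*3 = 3.
Iteration 2: components of {Washer,Widget} -> Housing = 5*4 = 20, Plate = 5*3 = 15.
Iteration 3: no further components; recursion stops.
SUM(tot_qty) = 1 + 5 + 3 + 20 + 15 = 44.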